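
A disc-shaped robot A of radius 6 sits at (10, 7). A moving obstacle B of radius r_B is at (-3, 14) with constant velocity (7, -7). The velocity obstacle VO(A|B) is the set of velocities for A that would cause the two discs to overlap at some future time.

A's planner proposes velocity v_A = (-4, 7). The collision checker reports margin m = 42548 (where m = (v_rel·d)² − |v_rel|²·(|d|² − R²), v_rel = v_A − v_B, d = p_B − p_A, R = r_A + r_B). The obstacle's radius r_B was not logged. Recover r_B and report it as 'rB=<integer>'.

m = 42548
d = (-13, 7);  v_rel = (-11, 14),  |v_rel|² = 317
v_rel×d = (-11)·(7) − (14)·(-13) = 105
since m = R²·317 − 105²:  R² = (11025 + 42548) / 317 = 169
R = √169 = 13  ⇒  r_B = 13 − 6 = 7

rB=7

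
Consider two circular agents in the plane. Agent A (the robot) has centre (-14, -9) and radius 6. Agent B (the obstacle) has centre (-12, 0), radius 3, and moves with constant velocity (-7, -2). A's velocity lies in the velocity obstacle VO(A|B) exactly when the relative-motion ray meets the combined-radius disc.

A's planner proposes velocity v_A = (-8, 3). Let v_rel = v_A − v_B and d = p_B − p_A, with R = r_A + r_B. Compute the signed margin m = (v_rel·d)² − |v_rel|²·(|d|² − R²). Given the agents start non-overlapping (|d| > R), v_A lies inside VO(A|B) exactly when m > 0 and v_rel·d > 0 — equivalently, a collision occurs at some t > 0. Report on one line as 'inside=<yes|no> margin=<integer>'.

d = (2, 9),  |d|² = 85;  R = 6+3 = 9,  c = 85−9² = 4
v_rel = (-1, 5),  |v_rel|² = 26;  v_rel·d = (-1)·(2) + (5)·(9) = 43
26·t² − 86·t + 4 = 0  ⇒  m = 43² − 26·4 = 1745
m = 1745 > 0,  v_rel·d = 43 > 0  ⇒  inside

inside=yes margin=1745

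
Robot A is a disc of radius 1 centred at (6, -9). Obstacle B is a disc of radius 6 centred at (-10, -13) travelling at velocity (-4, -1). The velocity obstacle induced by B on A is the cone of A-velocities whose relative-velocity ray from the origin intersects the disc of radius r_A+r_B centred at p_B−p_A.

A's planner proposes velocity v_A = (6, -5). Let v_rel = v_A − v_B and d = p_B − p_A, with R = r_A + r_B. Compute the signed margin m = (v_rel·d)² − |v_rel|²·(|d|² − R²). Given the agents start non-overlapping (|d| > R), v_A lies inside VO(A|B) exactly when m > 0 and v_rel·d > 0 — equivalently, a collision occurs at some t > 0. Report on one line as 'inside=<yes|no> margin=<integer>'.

d = (-16, -4),  |d|² = 272;  R = 1+6 = 7,  c = 272−7² = 223
v_rel = (10, -4),  |v_rel|² = 116;  v_rel·d = (10)·(-16) + (-4)·(-4) = -144
116·t² + 288·t + 223 = 0  ⇒  m = (-144)² − 116·223 = -5132
m = -5132 < 0,  v_rel·d = -144 < 0  ⇒  outside

inside=no margin=-5132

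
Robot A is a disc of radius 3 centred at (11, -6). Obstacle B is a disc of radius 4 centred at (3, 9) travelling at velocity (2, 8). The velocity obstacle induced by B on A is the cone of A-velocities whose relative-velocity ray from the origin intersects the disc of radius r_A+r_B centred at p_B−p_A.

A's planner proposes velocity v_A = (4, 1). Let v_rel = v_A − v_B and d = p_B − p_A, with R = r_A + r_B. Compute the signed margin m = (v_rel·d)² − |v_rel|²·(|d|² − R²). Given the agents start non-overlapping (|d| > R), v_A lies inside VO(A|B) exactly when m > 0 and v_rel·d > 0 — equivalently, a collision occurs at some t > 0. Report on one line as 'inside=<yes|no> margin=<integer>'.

d = (-8, 15),  |d|² = 289;  R = 3+4 = 7,  c = 289−7² = 240
v_rel = (2, -7),  |v_rel|² = 53;  v_rel·d = (2)·(-8) + (-7)·(15) = -121
53·t² + 242·t + 240 = 0  ⇒  m = (-121)² − 53·240 = 1921
m = 1921 > 0,  v_rel·d = -121 < 0  ⇒  outside

inside=no margin=1921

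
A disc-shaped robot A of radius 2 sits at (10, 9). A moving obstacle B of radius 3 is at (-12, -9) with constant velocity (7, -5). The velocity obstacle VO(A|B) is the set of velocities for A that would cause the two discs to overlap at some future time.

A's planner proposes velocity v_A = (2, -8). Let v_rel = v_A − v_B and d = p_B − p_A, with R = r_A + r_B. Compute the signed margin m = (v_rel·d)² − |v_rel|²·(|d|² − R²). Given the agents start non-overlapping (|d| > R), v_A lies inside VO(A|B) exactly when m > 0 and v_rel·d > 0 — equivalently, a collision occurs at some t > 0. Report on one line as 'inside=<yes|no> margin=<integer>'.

d = (-22, -18),  |d|² = 808;  R = 2+3 = 5,  c = 808−5² = 783
v_rel = (-5, -3),  |v_rel|² = 34;  v_rel·d = (-5)·(-22) + (-3)·(-18) = 164
34·t² − 328·t + 783 = 0  ⇒  m = 164² − 34·783 = 274
m = 274 > 0,  v_rel·d = 164 > 0  ⇒  inside

inside=yes margin=274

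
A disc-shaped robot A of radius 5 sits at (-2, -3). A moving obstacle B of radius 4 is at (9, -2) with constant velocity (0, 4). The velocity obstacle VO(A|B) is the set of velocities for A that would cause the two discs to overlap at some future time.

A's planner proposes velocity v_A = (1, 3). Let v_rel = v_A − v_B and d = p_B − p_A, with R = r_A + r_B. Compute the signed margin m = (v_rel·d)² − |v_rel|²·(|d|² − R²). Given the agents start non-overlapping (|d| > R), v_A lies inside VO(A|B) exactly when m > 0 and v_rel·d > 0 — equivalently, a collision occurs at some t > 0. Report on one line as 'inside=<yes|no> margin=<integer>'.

d = (11, 1),  |d|² = 122;  R = 5+4 = 9,  c = 122−9² = 41
v_rel = (1, -1),  |v_rel|² = 2;  v_rel·d = (1)·(11) + (-1)·(1) = 10
2·t² − 20·t + 41 = 0  ⇒  m = 10² − 2·41 = 18
m = 18 > 0,  v_rel·d = 10 > 0  ⇒  inside

inside=yes margin=18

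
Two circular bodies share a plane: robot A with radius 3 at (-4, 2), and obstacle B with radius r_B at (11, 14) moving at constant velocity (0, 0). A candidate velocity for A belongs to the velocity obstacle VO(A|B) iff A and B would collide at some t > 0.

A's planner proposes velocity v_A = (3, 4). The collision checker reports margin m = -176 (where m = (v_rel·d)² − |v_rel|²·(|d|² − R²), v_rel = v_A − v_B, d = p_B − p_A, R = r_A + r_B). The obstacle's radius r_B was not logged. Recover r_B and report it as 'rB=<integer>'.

m = -176
d = (15, 12);  v_rel = (3, 4),  |v_rel|² = 25
v_rel×d = (3)·(12) − (4)·(15) = -24
since m = R²·25 − (-24)²:  R² = (576 + -176) / 25 = 16
R = √16 = 4  ⇒  r_B = 4 − 3 = 1

rB=1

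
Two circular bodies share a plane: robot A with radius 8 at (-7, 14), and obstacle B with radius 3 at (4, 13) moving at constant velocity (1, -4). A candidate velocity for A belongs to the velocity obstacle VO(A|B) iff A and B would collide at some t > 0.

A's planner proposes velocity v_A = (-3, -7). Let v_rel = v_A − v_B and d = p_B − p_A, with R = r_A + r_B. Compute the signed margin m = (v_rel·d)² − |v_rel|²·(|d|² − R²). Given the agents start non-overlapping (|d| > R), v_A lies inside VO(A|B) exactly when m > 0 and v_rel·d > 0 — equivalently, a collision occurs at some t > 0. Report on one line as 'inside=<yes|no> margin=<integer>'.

d = (11, -1),  |d|² = 122;  R = 8+3 = 11,  c = 122−11² = 1
v_rel = (-4, -3),  |v_rel|² = 25;  v_rel·d = (-4)·(11) + (-3)·(-1) = -41
25·t² + 82·t + 1 = 0  ⇒  m = (-41)² − 25·1 = 1656
m = 1656 > 0,  v_rel·d = -41 < 0  ⇒  outside

inside=no margin=1656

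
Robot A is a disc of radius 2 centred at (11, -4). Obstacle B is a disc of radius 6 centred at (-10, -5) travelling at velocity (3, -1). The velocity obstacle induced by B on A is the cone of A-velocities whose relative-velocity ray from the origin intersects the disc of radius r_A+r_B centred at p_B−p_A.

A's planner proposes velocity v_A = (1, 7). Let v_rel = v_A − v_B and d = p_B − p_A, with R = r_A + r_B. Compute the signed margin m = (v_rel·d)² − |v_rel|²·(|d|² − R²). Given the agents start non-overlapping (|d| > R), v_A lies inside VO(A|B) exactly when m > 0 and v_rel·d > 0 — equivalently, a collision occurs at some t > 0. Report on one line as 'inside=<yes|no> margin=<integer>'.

d = (-21, -1),  |d|² = 442;  R = 2+6 = 8,  c = 442−8² = 378
v_rel = (-2, 8),  |v_rel|² = 68;  v_rel·d = (-2)·(-21) + (8)·(-1) = 34
68·t² − 68·t + 378 = 0  ⇒  m = 34² − 68·378 = -24548
m = -24548 < 0,  v_rel·d = 34 > 0  ⇒  outside

inside=no margin=-24548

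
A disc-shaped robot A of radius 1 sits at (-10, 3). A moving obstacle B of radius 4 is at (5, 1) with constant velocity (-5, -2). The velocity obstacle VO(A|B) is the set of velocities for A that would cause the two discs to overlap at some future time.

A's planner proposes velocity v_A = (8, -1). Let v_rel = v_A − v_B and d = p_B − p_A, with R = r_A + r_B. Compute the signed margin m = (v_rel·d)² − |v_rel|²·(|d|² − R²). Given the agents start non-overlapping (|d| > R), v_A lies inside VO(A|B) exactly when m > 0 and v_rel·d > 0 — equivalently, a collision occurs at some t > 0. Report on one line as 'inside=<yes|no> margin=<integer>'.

d = (15, -2),  |d|² = 229;  R = 1+4 = 5,  c = 229−5² = 204
v_rel = (13, 1),  |v_rel|² = 170;  v_rel·d = (13)·(15) + (1)·(-2) = 193
170·t² − 386·t + 204 = 0  ⇒  m = 193² − 170·204 = 2569
m = 2569 > 0,  v_rel·d = 193 > 0  ⇒  inside

inside=yes margin=2569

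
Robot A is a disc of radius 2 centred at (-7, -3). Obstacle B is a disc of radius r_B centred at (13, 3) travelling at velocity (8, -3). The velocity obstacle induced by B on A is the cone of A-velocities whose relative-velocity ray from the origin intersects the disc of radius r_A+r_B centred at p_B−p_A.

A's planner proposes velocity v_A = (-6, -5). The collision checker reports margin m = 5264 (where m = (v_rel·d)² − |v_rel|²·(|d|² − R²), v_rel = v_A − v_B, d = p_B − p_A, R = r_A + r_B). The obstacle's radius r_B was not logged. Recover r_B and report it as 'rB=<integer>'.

m = 5264
d = (20, 6);  v_rel = (-14, -2),  |v_rel|² = 200
v_rel×d = (-14)·(6) − (-2)·(20) = -44
since m = R²·200 − (-44)²:  R² = (1936 + 5264) / 200 = 36
R = √36 = 6  ⇒  r_B = 6 − 2 = 4

rB=4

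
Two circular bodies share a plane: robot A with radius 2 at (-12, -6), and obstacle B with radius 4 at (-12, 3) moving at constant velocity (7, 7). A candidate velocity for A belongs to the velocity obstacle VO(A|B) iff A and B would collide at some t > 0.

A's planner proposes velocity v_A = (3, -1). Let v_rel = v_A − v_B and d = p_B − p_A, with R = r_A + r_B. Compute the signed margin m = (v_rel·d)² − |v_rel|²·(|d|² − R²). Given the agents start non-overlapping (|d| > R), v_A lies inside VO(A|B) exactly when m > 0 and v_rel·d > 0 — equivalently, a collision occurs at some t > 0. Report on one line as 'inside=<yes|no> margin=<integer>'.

d = (0, 9),  |d|² = 81;  R = 2+4 = 6,  c = 81−6² = 45
v_rel = (-4, -8),  |v_rel|² = 80;  v_rel·d = (-4)·(0) + (-8)·(9) = -72
80·t² + 144·t + 45 = 0  ⇒  m = (-72)² − 80·45 = 1584
m = 1584 > 0,  v_rel·d = -72 < 0  ⇒  outside

inside=no margin=1584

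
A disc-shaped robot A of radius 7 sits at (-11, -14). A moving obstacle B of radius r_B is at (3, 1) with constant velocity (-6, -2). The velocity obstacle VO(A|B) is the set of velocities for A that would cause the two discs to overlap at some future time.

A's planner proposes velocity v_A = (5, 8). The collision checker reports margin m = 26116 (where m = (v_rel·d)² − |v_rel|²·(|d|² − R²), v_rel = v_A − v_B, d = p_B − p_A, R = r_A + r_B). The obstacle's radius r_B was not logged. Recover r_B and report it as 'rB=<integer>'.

m = 26116
d = (14, 15);  v_rel = (11, 10),  |v_rel|² = 221
v_rel×d = (11)·(15) − (10)·(14) = 25
since m = R²·221 − 25²:  R² = (625 + 26116) / 221 = 121
R = √121 = 11  ⇒  r_B = 11 − 7 = 4

rB=4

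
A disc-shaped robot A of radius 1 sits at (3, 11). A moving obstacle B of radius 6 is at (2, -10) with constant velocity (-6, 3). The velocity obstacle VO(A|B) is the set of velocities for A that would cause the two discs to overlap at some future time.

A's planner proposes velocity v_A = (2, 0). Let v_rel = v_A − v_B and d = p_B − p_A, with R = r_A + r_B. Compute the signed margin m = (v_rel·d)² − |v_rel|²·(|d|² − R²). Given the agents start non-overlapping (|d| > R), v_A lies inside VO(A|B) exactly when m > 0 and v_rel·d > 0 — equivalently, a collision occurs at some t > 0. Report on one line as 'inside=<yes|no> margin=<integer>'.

d = (-1, -21),  |d|² = 442;  R = 1+6 = 7,  c = 442−7² = 393
v_rel = (8, -3),  |v_rel|² = 73;  v_rel·d = (8)·(-1) + (-3)·(-21) = 55
73·t² − 110·t + 393 = 0  ⇒  m = 55² − 73·393 = -25664
m = -25664 < 0,  v_rel·d = 55 > 0  ⇒  outside

inside=no margin=-25664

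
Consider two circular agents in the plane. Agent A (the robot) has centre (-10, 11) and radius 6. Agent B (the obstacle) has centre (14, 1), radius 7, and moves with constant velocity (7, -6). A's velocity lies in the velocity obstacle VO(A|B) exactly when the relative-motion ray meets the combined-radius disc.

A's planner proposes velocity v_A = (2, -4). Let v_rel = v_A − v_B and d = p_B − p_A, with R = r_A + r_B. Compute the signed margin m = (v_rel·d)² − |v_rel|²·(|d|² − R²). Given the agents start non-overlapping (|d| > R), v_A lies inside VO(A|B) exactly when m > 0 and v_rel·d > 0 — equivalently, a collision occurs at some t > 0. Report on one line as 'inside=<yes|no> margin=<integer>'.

d = (24, -10),  |d|² = 676;  R = 6+7 = 13,  c = 676−13² = 507
v_rel = (-5, 2),  |v_rel|² = 29;  v_rel·d = (-5)·(24) + (2)·(-10) = -140
29·t² + 280·t + 507 = 0  ⇒  m = (-140)² − 29·507 = 4897
m = 4897 > 0,  v_rel·d = -140 < 0  ⇒  outside

inside=no margin=4897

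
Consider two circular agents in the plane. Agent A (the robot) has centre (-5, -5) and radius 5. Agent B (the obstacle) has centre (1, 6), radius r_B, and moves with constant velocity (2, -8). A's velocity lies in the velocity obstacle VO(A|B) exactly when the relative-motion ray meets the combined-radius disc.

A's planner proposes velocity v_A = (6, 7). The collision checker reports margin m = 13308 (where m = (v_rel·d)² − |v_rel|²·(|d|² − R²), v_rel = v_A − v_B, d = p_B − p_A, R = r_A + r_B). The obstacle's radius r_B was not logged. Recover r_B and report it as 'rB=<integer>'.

m = 13308
d = (6, 11);  v_rel = (4, 15),  |v_rel|² = 241
v_rel×d = (4)·(11) − (15)·(6) = -46
since m = R²·241 − (-46)²:  R² = (2116 + 13308) / 241 = 64
R = √64 = 8  ⇒  r_B = 8 − 5 = 3

rB=3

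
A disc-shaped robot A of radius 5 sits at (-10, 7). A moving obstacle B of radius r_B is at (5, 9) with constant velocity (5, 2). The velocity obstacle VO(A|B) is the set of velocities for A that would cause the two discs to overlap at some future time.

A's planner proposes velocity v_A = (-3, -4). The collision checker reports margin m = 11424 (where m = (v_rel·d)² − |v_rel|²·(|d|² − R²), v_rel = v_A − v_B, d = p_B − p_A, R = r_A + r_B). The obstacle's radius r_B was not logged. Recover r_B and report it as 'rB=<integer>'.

m = 11424
d = (15, 2);  v_rel = (-8, -6),  |v_rel|² = 100
v_rel×d = (-8)·(2) − (-6)·(15) = 74
since m = R²·100 − 74²:  R² = (5476 + 11424) / 100 = 169
R = √169 = 13  ⇒  r_B = 13 − 5 = 8

rB=8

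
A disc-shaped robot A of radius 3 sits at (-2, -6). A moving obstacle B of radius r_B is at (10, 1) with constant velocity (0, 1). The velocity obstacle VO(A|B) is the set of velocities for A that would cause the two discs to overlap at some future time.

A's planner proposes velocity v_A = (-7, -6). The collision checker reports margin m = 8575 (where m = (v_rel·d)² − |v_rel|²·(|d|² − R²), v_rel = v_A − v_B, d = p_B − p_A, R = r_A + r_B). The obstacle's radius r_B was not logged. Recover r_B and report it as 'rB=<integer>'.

m = 8575
d = (12, 7);  v_rel = (-7, -7),  |v_rel|² = 98
v_rel×d = (-7)·(7) − (-7)·(12) = 35
since m = R²·98 − 35²:  R² = (1225 + 8575) / 98 = 100
R = √100 = 10  ⇒  r_B = 10 − 3 = 7

rB=7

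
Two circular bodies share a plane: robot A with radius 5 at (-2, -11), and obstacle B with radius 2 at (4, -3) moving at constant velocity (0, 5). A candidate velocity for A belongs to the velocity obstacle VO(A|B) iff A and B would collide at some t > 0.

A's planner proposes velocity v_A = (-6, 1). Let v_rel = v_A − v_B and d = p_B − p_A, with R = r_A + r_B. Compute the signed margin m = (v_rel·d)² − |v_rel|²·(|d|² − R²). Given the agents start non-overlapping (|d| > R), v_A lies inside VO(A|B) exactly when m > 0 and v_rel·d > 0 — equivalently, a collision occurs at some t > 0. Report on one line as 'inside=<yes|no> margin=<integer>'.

d = (6, 8),  |d|² = 100;  R = 5+2 = 7,  c = 100−7² = 51
v_rel = (-6, -4),  |v_rel|² = 52;  v_rel·d = (-6)·(6) + (-4)·(8) = -68
52·t² + 136·t + 51 = 0  ⇒  m = (-68)² − 52·51 = 1972
m = 1972 > 0,  v_rel·d = -68 < 0  ⇒  outside

inside=no margin=1972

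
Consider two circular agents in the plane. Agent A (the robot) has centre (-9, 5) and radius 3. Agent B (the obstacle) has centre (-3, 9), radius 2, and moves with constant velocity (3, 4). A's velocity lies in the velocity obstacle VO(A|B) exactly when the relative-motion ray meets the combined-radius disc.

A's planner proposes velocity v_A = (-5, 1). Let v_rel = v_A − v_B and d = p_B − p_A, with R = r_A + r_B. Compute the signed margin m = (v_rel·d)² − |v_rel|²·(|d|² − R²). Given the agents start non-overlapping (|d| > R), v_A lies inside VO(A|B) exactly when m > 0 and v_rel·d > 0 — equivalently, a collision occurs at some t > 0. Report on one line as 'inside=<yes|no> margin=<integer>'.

d = (6, 4),  |d|² = 52;  R = 3+2 = 5,  c = 52−5² = 27
v_rel = (-8, -3),  |v_rel|² = 73;  v_rel·d = (-8)·(6) + (-3)·(4) = -60
73·t² + 120·t + 27 = 0  ⇒  m = (-60)² − 73·27 = 1629
m = 1629 > 0,  v_rel·d = -60 < 0  ⇒  outside

inside=no margin=1629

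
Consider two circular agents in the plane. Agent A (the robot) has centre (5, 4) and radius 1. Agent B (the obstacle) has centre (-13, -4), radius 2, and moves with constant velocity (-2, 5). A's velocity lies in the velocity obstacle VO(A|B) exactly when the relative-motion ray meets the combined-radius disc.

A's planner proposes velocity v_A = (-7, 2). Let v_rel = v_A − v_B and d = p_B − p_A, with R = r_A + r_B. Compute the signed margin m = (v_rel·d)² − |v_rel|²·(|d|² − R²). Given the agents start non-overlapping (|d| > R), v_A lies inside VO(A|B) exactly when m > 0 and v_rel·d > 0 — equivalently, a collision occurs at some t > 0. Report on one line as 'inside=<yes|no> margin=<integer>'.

d = (-18, -8),  |d|² = 388;  R = 1+2 = 3,  c = 388−3² = 379
v_rel = (-5, -3),  |v_rel|² = 34;  v_rel·d = (-5)·(-18) + (-3)·(-8) = 114
34·t² − 228·t + 379 = 0  ⇒  m = 114² − 34·379 = 110
m = 110 > 0,  v_rel·d = 114 > 0  ⇒  inside

inside=yes margin=110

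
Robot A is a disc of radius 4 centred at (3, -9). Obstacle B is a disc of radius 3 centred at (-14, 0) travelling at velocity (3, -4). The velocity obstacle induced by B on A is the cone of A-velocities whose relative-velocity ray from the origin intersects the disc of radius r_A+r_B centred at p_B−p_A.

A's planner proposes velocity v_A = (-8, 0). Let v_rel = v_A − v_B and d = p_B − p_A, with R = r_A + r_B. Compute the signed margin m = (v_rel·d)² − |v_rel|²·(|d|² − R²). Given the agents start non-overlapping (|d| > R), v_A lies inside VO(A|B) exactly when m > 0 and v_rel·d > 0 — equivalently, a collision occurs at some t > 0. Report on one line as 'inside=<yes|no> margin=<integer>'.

d = (-17, 9),  |d|² = 370;  R = 4+3 = 7,  c = 370−7² = 321
v_rel = (-11, 4),  |v_rel|² = 137;  v_rel·d = (-11)·(-17) + (4)·(9) = 223
137·t² − 446·t + 321 = 0  ⇒  m = 223² − 137·321 = 5752
m = 5752 > 0,  v_rel·d = 223 > 0  ⇒  inside

inside=yes margin=5752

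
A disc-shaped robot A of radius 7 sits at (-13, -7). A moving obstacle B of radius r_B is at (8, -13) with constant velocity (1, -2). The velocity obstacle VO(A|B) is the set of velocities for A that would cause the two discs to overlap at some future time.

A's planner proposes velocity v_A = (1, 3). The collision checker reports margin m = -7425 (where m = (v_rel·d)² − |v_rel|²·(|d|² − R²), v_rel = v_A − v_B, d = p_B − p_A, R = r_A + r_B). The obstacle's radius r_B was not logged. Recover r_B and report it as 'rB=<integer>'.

m = -7425
d = (21, -6);  v_rel = (0, 5),  |v_rel|² = 25
v_rel×d = (0)·(-6) − (5)·(21) = -105
since m = R²·25 − (-105)²:  R² = (11025 + -7425) / 25 = 144
R = √144 = 12  ⇒  r_B = 12 − 7 = 5

rB=5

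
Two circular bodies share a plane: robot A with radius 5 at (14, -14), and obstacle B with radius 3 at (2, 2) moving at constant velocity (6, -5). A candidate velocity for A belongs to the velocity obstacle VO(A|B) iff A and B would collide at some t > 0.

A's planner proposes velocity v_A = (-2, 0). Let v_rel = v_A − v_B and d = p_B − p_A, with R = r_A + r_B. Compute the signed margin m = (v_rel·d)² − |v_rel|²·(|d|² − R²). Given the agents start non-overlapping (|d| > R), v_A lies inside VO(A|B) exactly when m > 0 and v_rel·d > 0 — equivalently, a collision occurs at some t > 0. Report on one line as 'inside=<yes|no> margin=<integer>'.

d = (-12, 16),  |d|² = 400;  R = 5+3 = 8,  c = 400−8² = 336
v_rel = (-8, 5),  |v_rel|² = 89;  v_rel·d = (-8)·(-12) + (5)·(16) = 176
89·t² − 352·t + 336 = 0  ⇒  m = 176² − 89·336 = 1072
m = 1072 > 0,  v_rel·d = 176 > 0  ⇒  inside

inside=yes margin=1072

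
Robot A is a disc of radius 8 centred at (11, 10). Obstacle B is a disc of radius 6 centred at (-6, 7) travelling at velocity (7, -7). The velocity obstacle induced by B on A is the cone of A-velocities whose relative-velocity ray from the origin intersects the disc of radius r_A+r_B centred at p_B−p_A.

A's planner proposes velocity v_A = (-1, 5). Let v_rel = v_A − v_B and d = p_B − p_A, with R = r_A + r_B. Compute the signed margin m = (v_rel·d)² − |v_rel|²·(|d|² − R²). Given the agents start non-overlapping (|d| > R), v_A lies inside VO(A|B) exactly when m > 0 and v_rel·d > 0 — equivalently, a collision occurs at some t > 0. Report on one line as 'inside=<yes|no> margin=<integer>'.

d = (-17, -3),  |d|² = 298;  R = 8+6 = 14,  c = 298−14² = 102
v_rel = (-8, 12),  |v_rel|² = 208;  v_rel·d = (-8)·(-17) + (12)·(-3) = 100
208·t² − 200·t + 102 = 0  ⇒  m = 100² − 208·102 = -11216
m = -11216 < 0,  v_rel·d = 100 > 0  ⇒  outside

inside=no margin=-11216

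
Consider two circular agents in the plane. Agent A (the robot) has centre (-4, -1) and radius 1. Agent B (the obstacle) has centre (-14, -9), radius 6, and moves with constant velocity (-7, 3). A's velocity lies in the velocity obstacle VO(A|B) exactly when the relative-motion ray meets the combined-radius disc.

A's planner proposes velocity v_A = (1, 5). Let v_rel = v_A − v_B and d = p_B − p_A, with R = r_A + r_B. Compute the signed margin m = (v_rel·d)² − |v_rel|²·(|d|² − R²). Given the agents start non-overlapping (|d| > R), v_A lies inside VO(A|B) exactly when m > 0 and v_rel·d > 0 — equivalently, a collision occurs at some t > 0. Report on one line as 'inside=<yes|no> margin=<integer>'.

d = (-10, -8),  |d|² = 164;  R = 1+6 = 7,  c = 164−7² = 115
v_rel = (8, 2),  |v_rel|² = 68;  v_rel·d = (8)·(-10) + (2)·(-8) = -96
68·t² + 192·t + 115 = 0  ⇒  m = (-96)² − 68·115 = 1396
m = 1396 > 0,  v_rel·d = -96 < 0  ⇒  outside

inside=no margin=1396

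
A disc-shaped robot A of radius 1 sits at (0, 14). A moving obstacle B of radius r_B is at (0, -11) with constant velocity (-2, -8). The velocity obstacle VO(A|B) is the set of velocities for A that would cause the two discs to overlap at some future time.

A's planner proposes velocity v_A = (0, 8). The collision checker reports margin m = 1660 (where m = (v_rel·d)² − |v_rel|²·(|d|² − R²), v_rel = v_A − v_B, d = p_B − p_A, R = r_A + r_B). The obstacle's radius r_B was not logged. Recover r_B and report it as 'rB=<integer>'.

m = 1660
d = (0, -25);  v_rel = (2, 16),  |v_rel|² = 260
v_rel×d = (2)·(-25) − (16)·(0) = -50
since m = R²·260 − (-50)²:  R² = (2500 + 1660) / 260 = 16
R = √16 = 4  ⇒  r_B = 4 − 1 = 3

rB=3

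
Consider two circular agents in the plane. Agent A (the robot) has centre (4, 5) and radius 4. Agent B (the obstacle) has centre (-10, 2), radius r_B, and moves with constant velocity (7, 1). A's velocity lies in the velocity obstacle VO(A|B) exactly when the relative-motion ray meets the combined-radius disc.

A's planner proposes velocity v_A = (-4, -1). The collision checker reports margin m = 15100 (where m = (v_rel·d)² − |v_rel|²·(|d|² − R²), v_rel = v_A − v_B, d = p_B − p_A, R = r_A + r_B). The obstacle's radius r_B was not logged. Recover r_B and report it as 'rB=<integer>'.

m = 15100
d = (-14, -3);  v_rel = (-11, -2),  |v_rel|² = 125
v_rel×d = (-11)·(-3) − (-2)·(-14) = 5
since m = R²·125 − 5²:  R² = (25 + 15100) / 125 = 121
R = √121 = 11  ⇒  r_B = 11 − 4 = 7

rB=7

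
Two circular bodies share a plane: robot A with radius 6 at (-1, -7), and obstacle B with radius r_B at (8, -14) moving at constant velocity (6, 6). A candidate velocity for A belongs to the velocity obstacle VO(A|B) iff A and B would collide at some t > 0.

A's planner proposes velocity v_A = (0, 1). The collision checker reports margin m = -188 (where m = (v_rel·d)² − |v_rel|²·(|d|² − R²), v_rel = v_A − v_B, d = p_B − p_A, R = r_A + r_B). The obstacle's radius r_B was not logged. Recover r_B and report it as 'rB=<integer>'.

m = -188
d = (9, -7);  v_rel = (-6, -5),  |v_rel|² = 61
v_rel×d = (-6)·(-7) − (-5)·(9) = 87
since m = R²·61 − 87²:  R² = (7569 + -188) / 61 = 121
R = √121 = 11  ⇒  r_B = 11 − 6 = 5

rB=5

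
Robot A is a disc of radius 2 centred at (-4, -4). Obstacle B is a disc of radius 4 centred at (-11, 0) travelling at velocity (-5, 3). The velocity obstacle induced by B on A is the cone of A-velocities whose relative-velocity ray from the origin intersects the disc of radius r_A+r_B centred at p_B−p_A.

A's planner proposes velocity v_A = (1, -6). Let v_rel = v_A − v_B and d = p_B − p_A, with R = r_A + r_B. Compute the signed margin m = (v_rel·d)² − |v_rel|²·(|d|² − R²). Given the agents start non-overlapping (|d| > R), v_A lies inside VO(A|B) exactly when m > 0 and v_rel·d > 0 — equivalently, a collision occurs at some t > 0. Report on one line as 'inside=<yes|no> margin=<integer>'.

d = (-7, 4),  |d|² = 65;  R = 2+4 = 6,  c = 65−6² = 29
v_rel = (6, -9),  |v_rel|² = 117;  v_rel·d = (6)·(-7) + (-9)·(4) = -78
117·t² + 156·t + 29 = 0  ⇒  m = (-78)² − 117·29 = 2691
m = 2691 > 0,  v_rel·d = -78 < 0  ⇒  outside

inside=no margin=2691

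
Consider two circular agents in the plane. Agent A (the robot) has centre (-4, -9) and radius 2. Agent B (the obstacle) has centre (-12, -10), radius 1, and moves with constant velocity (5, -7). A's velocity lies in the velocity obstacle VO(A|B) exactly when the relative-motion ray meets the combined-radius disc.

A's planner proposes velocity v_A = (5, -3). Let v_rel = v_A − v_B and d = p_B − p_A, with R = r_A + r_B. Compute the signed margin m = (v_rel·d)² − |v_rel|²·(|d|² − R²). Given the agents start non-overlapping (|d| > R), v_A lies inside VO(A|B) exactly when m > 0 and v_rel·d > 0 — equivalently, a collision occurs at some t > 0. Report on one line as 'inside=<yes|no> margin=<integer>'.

d = (-8, -1),  |d|² = 65;  R = 2+1 = 3,  c = 65−3² = 56
v_rel = (0, 4),  |v_rel|² = 16;  v_rel·d = (0)·(-8) + (4)·(-1) = -4
16·t² + 8·t + 56 = 0  ⇒  m = (-4)² − 16·56 = -880
m = -880 < 0,  v_rel·d = -4 < 0  ⇒  outside

inside=no margin=-880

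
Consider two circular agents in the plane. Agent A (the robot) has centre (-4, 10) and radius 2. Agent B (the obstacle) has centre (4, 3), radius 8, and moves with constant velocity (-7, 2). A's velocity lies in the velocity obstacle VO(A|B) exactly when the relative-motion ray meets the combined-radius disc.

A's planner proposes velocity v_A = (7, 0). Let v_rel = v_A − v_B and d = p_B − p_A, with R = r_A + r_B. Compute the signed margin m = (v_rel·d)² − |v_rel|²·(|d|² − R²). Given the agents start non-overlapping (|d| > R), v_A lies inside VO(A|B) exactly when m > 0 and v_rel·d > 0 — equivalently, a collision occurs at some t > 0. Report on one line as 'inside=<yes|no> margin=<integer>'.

d = (8, -7),  |d|² = 113;  R = 2+8 = 10,  c = 113−10² = 13
v_rel = (14, -2),  |v_rel|² = 200;  v_rel·d = (14)·(8) + (-2)·(-7) = 126
200·t² − 252·t + 13 = 0  ⇒  m = 126² − 200·13 = 13276
m = 13276 > 0,  v_rel·d = 126 > 0  ⇒  inside

inside=yes margin=13276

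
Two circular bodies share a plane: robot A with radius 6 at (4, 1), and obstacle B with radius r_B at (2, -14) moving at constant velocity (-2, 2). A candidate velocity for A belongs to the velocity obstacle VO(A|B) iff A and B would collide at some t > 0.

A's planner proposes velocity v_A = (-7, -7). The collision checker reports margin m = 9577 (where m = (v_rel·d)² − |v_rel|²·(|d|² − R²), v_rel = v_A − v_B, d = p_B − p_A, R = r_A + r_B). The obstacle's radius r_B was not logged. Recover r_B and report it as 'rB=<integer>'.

m = 9577
d = (-2, -15);  v_rel = (-5, -9),  |v_rel|² = 106
v_rel×d = (-5)·(-15) − (-9)·(-2) = 57
since m = R²·106 − 57²:  R² = (3249 + 9577) / 106 = 121
R = √121 = 11  ⇒  r_B = 11 − 6 = 5

rB=5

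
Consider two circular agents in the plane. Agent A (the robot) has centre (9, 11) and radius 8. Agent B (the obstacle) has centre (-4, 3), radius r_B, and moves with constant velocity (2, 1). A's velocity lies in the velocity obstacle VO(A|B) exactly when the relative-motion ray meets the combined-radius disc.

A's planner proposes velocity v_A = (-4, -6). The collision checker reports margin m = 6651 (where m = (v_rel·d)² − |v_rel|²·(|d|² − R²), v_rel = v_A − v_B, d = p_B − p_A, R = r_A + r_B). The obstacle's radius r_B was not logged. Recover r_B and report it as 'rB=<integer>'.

m = 6651
d = (-13, -8);  v_rel = (-6, -7),  |v_rel|² = 85
v_rel×d = (-6)·(-8) − (-7)·(-13) = -43
since m = R²·85 − (-43)²:  R² = (1849 + 6651) / 85 = 100
R = √100 = 10  ⇒  r_B = 10 − 8 = 2

rB=2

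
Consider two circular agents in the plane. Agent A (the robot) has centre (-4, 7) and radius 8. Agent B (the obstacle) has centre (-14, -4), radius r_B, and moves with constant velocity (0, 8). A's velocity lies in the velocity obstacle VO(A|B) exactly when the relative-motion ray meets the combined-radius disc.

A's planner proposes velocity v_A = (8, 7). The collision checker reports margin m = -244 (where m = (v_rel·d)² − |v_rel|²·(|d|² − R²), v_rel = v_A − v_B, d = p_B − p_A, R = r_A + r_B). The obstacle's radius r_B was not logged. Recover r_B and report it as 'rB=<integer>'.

m = -244
d = (-10, -11);  v_rel = (8, -1),  |v_rel|² = 65
v_rel×d = (8)·(-11) − (-1)·(-10) = -98
since m = R²·65 − (-98)²:  R² = (9604 + -244) / 65 = 144
R = √144 = 12  ⇒  r_B = 12 − 8 = 4

rB=4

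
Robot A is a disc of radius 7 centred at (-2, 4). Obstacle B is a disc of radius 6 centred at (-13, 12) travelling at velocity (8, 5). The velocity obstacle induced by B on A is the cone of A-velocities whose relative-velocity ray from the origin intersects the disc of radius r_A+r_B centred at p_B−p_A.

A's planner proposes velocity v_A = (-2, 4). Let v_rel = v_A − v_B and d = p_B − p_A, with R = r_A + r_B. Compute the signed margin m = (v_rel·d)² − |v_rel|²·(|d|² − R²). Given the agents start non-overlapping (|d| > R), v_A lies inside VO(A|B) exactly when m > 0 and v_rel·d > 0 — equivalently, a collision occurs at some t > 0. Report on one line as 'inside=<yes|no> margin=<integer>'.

d = (-11, 8),  |d|² = 185;  R = 7+6 = 13,  c = 185−13² = 16
v_rel = (-10, -1),  |v_rel|² = 101;  v_rel·d = (-10)·(-11) + (-1)·(8) = 102
101·t² − 204·t + 16 = 0  ⇒  m = 102² − 101·16 = 8788
m = 8788 > 0,  v_rel·d = 102 > 0  ⇒  inside

inside=yes margin=8788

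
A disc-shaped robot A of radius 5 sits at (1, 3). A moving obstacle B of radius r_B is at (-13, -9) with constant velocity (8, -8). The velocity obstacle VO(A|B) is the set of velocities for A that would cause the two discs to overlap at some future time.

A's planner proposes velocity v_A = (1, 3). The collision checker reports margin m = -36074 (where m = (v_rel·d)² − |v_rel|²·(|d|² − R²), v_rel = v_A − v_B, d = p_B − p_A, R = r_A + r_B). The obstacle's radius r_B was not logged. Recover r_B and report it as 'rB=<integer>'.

m = -36074
d = (-14, -12);  v_rel = (-7, 11),  |v_rel|² = 170
v_rel×d = (-7)·(-12) − (11)·(-14) = 238
since m = R²·170 − 238²:  R² = (56644 + -36074) / 170 = 121
R = √121 = 11  ⇒  r_B = 11 − 5 = 6

rB=6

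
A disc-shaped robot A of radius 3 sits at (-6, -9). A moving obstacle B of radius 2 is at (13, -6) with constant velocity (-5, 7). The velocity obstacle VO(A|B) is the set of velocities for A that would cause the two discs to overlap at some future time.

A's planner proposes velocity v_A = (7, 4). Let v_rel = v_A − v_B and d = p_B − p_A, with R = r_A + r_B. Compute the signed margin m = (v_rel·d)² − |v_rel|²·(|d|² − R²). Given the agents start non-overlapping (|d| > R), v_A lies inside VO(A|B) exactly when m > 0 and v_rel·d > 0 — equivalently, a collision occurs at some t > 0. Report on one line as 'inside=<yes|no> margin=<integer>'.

d = (19, 3),  |d|² = 370;  R = 3+2 = 5,  c = 370−5² = 345
v_rel = (12, -3),  |v_rel|² = 153;  v_rel·d = (12)·(19) + (-3)·(3) = 219
153·t² − 438·t + 345 = 0  ⇒  m = 219² − 153·345 = -4824
m = -4824 < 0,  v_rel·d = 219 > 0  ⇒  outside

inside=no margin=-4824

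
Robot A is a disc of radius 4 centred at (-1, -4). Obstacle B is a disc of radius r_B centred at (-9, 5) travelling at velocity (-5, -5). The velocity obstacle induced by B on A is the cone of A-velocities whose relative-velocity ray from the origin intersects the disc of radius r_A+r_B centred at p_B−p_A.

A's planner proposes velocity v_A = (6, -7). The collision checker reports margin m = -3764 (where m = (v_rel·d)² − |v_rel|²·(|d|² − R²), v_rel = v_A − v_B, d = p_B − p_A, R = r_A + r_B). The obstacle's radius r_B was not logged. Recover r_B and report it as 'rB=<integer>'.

m = -3764
d = (-8, 9);  v_rel = (11, -2),  |v_rel|² = 125
v_rel×d = (11)·(9) − (-2)·(-8) = 83
since m = R²·125 − 83²:  R² = (6889 + -3764) / 125 = 25
R = √25 = 5  ⇒  r_B = 5 − 4 = 1

rB=1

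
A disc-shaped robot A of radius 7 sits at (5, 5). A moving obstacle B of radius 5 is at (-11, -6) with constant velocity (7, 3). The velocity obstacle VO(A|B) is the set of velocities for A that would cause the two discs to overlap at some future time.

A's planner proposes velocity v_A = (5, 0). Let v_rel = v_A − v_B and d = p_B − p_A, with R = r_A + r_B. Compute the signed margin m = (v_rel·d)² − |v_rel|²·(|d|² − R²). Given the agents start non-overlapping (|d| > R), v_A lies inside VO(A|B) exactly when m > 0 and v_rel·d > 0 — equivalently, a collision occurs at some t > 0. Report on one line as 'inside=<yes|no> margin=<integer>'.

d = (-16, -11),  |d|² = 377;  R = 7+5 = 12,  c = 377−12² = 233
v_rel = (-2, -3),  |v_rel|² = 13;  v_rel·d = (-2)·(-16) + (-3)·(-11) = 65
13·t² − 130·t + 233 = 0  ⇒  m = 65² − 13·233 = 1196
m = 1196 > 0,  v_rel·d = 65 > 0  ⇒  inside

inside=yes margin=1196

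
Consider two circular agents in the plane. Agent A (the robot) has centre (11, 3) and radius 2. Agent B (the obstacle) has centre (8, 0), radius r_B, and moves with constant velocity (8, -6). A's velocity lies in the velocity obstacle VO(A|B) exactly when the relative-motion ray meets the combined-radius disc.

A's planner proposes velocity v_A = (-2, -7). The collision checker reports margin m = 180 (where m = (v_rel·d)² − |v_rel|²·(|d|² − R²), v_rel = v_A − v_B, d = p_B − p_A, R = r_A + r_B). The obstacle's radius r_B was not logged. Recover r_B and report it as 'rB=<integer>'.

m = 180
d = (-3, -3);  v_rel = (-10, -1),  |v_rel|² = 101
v_rel×d = (-10)·(-3) − (-1)·(-3) = 27
since m = R²·101 − 27²:  R² = (729 + 180) / 101 = 9
R = √9 = 3  ⇒  r_B = 3 − 2 = 1

rB=1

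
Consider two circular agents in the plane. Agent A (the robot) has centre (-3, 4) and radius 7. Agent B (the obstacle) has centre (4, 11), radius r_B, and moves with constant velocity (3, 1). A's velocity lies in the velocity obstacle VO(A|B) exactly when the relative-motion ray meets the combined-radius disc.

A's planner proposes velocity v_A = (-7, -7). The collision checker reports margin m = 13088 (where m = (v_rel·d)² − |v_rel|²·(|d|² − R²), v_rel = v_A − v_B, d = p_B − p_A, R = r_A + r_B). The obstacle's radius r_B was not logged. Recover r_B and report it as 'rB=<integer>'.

m = 13088
d = (7, 7);  v_rel = (-10, -8),  |v_rel|² = 164
v_rel×d = (-10)·(7) − (-8)·(7) = -14
since m = R²·164 − (-14)²:  R² = (196 + 13088) / 164 = 81
R = √81 = 9  ⇒  r_B = 9 − 7 = 2

rB=2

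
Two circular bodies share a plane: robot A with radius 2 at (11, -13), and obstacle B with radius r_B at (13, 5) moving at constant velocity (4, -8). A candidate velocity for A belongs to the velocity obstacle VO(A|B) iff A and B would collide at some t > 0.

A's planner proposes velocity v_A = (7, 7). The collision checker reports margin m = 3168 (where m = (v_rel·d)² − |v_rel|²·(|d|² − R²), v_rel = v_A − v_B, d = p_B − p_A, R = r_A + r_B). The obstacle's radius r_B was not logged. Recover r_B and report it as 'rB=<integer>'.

m = 3168
d = (2, 18);  v_rel = (3, 15),  |v_rel|² = 234
v_rel×d = (3)·(18) − (15)·(2) = 24
since m = R²·234 − 24²:  R² = (576 + 3168) / 234 = 16
R = √16 = 4  ⇒  r_B = 4 − 2 = 2

rB=2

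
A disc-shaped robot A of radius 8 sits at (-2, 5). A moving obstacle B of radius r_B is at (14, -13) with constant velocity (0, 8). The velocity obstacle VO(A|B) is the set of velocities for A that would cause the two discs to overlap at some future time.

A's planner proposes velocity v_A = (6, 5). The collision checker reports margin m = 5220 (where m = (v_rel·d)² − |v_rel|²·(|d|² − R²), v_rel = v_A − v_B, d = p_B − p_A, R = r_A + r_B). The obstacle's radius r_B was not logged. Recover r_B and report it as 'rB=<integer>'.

m = 5220
d = (16, -18);  v_rel = (6, -3),  |v_rel|² = 45
v_rel×d = (6)·(-18) − (-3)·(16) = -60
since m = R²·45 − (-60)²:  R² = (3600 + 5220) / 45 = 196
R = √196 = 14  ⇒  r_B = 14 − 8 = 6

rB=6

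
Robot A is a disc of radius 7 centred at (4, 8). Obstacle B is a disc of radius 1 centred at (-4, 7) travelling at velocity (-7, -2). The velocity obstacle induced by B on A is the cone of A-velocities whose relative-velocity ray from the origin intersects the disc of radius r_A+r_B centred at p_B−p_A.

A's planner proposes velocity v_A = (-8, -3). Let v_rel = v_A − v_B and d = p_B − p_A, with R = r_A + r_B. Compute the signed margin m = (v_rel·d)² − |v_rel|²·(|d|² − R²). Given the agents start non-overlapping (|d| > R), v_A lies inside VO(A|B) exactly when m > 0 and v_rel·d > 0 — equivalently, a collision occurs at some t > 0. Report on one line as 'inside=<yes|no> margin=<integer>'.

d = (-8, -1),  |d|² = 65;  R = 7+1 = 8,  c = 65−8² = 1
v_rel = (-1, -1),  |v_rel|² = 2;  v_rel·d = (-1)·(-8) + (-1)·(-1) = 9
2·t² − 18·t + 1 = 0  ⇒  m = 9² − 2·1 = 79
m = 79 > 0,  v_rel·d = 9 > 0  ⇒  inside

inside=yes margin=79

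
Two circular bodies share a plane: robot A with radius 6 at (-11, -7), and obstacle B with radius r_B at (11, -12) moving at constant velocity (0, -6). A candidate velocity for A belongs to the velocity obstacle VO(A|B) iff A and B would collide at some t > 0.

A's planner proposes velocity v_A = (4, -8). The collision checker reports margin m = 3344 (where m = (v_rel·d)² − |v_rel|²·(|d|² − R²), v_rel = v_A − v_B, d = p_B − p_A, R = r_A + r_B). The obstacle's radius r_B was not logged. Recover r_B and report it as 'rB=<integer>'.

m = 3344
d = (22, -5);  v_rel = (4, -2),  |v_rel|² = 20
v_rel×d = (4)·(-5) − (-2)·(22) = 24
since m = R²·20 − 24²:  R² = (576 + 3344) / 20 = 196
R = √196 = 14  ⇒  r_B = 14 − 6 = 8

rB=8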